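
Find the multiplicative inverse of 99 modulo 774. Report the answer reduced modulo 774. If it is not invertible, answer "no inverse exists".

no inverse exists

Euclidean algorithm on 774, 99:
774 = 7·99 + 81
99 = 1·81 + 18
81 = 4·18 + 9
18 = 2·9 + 0
Since gcd = 9 > 1, 99 is not a unit mod 774.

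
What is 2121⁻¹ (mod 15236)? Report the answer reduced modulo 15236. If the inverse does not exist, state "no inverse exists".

Extended Euclidean algorithm:
15236 = 7×2121 + 389
2121 = 5×389 + 176
389 = 2×176 + 37
176 = 4×37 + 28
37 = 1×28 + 9
28 = 3×9 + 1
9 = 9×1 + 0
gcd = 1, so the inverse exists. Back-substitute:
1 = 28 − 3·9
1 = −3·37 + 4·28
1 = 4·176 − 19·37
1 = −19·389 + 42·176
1 = 42·2121 − 229·389
1 = −229·15236 + 1645·2121
So 2121·1645 ≡ 1 (mod 15236).

1645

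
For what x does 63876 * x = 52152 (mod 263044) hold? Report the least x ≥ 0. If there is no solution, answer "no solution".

60919

First find gcd(63876, 263044):
263044 = 4×63876 + 7540
63876 = 8×7540 + 3556
7540 = 2×3556 + 428
3556 = 8×428 + 132
428 = 3×132 + 32
132 = 4×32 + 4
32 = 8×4 + 0
gcd = 4 and 4 | 52152, so solutions exist. Divide through by 4: 15969x ≡ 13038 (mod 65761).
Now find 15969⁻¹ mod 65761:
65761 = 4×15969 + 1885
15969 = 8×1885 + 889
1885 = 2×889 + 107
889 = 8×107 + 33
107 = 3×33 + 8
33 = 4×8 + 1
8 = 8×1 + 0
Back-substitute:
1 = 33 − 4·8
1 = −4·107 + 13·33
1 = 13·889 − 108·107
1 = −108·1885 + 229·889
1 = 229·15969 − 1940·1885
1 = −1940·65761 + 7989·15969
So 15969⁻¹ ≡ 7989 (mod 65761).
Then x ≡ 7989·13038 ≡ 60919 (mod 65761); the smallest non-negative solution is x = 60919.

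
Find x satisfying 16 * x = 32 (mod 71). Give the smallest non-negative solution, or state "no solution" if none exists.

2

First find gcd(16, 71):
71 = 4*16 + 7
16 = 2*7 + 2
7 = 3*2 + 1
2 = 2*1 + 0
gcd = 1, so a unique solution mod 71 exists.
Back-substitute for the Bézout coefficients:
1 = 7 − 3·2
1 = −3·16 + 7·7
1 = 7·71 − 31·16
So 16·(-31) ≡ 1 (mod 71), giving 16⁻¹ ≡ 40.
x ≡ 16⁻¹·32 ≡ 40·32 ≡ 2 (mod 71).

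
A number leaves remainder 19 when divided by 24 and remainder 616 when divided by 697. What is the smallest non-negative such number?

Write x = 19 + 24·k. Then 24·k ≡ 616 − 19 ≡ 597 (mod 697).
Need 24⁻¹ mod 697. Extended Euclid on (697, 24):
697 = 29*24 + 1
24 = 24*1 + 0
Back-substitute:
1 = 697 − 29·24
24⁻¹ ≡ 668 (mod 697), so k ≡ 668·597 ≡ 112 (mod 697).
x = 19 + 24·112 = 2707.

2707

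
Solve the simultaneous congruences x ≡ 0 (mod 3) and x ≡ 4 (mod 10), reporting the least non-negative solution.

24

Write x = 0 + 3·k. Then 3·k ≡ 4 − 0 ≡ 4 (mod 10).
Need 3⁻¹ mod 10. Extended Euclid on (10, 3):
10 = 3×3 + 1
3 = 3×1 + 0
Back-substitute:
1 = 10 − 3·3
3⁻¹ ≡ 7 (mod 10), so k ≡ 7·4 ≡ 8 (mod 10).
x = 0 + 3·8 = 24.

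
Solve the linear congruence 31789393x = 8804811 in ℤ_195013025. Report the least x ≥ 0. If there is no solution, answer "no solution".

183994352

First find gcd(31789393, 195013025):
195013025 = 6*31789393 + 4276667
31789393 = 7*4276667 + 1852724
4276667 = 2*1852724 + 571219
1852724 = 3*571219 + 139067
571219 = 4*139067 + 14951
139067 = 9*14951 + 4508
14951 = 3*4508 + 1427
4508 = 3*1427 + 227
1427 = 6*227 + 65
227 = 3*65 + 32
65 = 2*32 + 1
32 = 32*1 + 0
gcd = 1, so a unique solution mod 195013025 exists.
Back-substitute for the Bézout coefficients:
1 = 65 − 2·32
1 = −2·227 + 7·65
1 = 7·1427 − 44·227
1 = −44·4508 + 139·1427
1 = 139·14951 − 461·4508
1 = −461·139067 + 4288·14951
1 = 4288·571219 − 17613·139067
1 = −17613·1852724 + 57127·571219
1 = 57127·4276667 − 131867·1852724
1 = −131867·31789393 + 980196·4276667
1 = 980196·195013025 − 6013043·31789393
So 31789393·(-6013043) ≡ 1 (mod 195013025), giving 31789393⁻¹ ≡ 188999982.
x ≡ 31789393⁻¹·8804811 ≡ 188999982·8804811 ≡ 183994352 (mod 195013025).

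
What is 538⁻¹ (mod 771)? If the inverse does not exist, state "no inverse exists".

Apply the Euclidean algorithm to 771 and 538:
771 = 1*538 + 233
538 = 2*233 + 72
233 = 3*72 + 17
72 = 4*17 + 4
17 = 4*4 + 1
4 = 4*1 + 0
The gcd is 1. Working backward:
1 = 17 − 4·4
1 = −4·72 + 17·17
1 = 17·233 − 55·72
1 = −55·538 + 127·233
1 = 127·771 − 182·538
So 538·(-182) ≡ 1 (mod 771), and -182 ≡ 589 (mod 771).

589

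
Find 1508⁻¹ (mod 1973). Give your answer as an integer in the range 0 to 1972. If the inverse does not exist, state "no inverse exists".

Run Euclid on (1973, 1508):
1973 = 1·1508 + 465
1508 = 3·465 + 113
465 = 4·113 + 13
113 = 8·13 + 9
13 = 1·9 + 4
9 = 2·4 + 1
4 = 4·1 + 0
The gcd is 1. Working backward:
1 = 9 − 2·4
1 = −2·13 + 3·9
1 = 3·113 − 26·13
1 = −26·465 + 107·113
1 = 107·1508 − 347·465
1 = −347·1973 + 454·1508
So 1508·454 ≡ 1 (mod 1973).

454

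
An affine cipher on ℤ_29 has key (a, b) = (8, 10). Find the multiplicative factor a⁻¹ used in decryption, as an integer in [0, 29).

Extended Euclidean algorithm:
29 = 3×8 + 5
8 = 1×5 + 3
5 = 1×3 + 2
3 = 1×2 + 1
2 = 2×1 + 0
Since gcd(8, 29) = 1, back-substitute to write 1 as a combination:
1 = 3 − 2
1 = −5 + 2·3
1 = 2·8 − 3·5
1 = −3·29 + 11·8
So 8·11 ≡ 1 (mod 29).

11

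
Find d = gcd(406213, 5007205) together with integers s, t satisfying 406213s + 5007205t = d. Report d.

1

Euclidean algorithm:
5007205 = 12×406213 + 132649
406213 = 3×132649 + 8266
132649 = 16×8266 + 393
8266 = 21×393 + 13
393 = 30×13 + 3
13 = 4×3 + 1
3 = 3×1 + 0
gcd(406213, 5007205) = 1.
Working backward:
1 = 13 − 4·3
1 = −4·393 + 121·13
1 = 121·8266 − 2545·393
1 = −2545·132649 + 40841·8266
1 = 40841·406213 − 125068·132649
1 = −125068·5007205 + 1541657·406213
So 1 = (-125068)·5007205 + (1541657)·406213.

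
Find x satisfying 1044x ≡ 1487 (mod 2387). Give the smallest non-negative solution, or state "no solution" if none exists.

493

First find gcd(1044, 2387):
2387 = 2×1044 + 299
1044 = 3×299 + 147
299 = 2×147 + 5
147 = 29×5 + 2
5 = 2×2 + 1
2 = 2×1 + 0
gcd = 1, so a unique solution mod 2387 exists.
Back-substitute for the Bézout coefficients:
1 = 5 − 2·2
1 = −2·147 + 59·5
1 = 59·299 − 120·147
1 = −120·1044 + 419·299
1 = 419·2387 − 958·1044
So 1044·(-958) ≡ 1 (mod 2387), giving 1044⁻¹ ≡ 1429.
x ≡ 1044⁻¹·1487 ≡ 1429·1487 ≡ 493 (mod 2387).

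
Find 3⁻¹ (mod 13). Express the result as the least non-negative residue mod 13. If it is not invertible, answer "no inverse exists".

9

Apply the Euclidean algorithm to 13 and 3:
13 = 4·3 + 1
3 = 3·1 + 0
Since gcd(3, 13) = 1, back-substitute to write 1 as a combination:
1 = 13 − 4·3
Thus 3·(-4) ≡ 1 (mod 13); reducing, -4 mod 13 = 9.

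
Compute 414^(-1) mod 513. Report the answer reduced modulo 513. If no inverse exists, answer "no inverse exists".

no inverse exists

Compute gcd(414, 513):
513 = 1×414 + 99
414 = 4×99 + 18
99 = 5×18 + 9
18 = 2×9 + 0
Since gcd = 9 > 1, 414 is not a unit mod 513.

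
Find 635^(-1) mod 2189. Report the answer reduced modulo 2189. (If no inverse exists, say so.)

1503

Extended Euclidean algorithm:
2189 = 3*635 + 284
635 = 2*284 + 67
284 = 4*67 + 16
67 = 4*16 + 3
16 = 5*3 + 1
3 = 3*1 + 0
The gcd is 1. Working backward:
1 = 16 − 5·3
1 = −5·67 + 21·16
1 = 21·284 − 89·67
1 = −89·635 + 199·284
1 = 199·2189 − 686·635
So 635·(-686) ≡ 1 (mod 2189), and -686 ≡ 1503 (mod 2189).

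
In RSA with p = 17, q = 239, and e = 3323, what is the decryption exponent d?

φ(n) = (p−1)(q−1) = 16·238 = 3808.
Need d with 3323·d ≡ 1 (mod 3808). Apply the extended Euclidean algorithm:
3808 = 1×3323 + 485
3323 = 6×485 + 413
485 = 1×413 + 72
413 = 5×72 + 53
72 = 1×53 + 19
53 = 2×19 + 15
19 = 1×15 + 4
15 = 3×4 + 3
4 = 1×3 + 1
3 = 3×1 + 0
Back-substitute:
1 = 4 − 3
1 = −15 + 4·4
1 = 4·19 − 5·15
1 = −5·53 + 14·19
1 = 14·72 − 19·53
1 = −19·413 + 109·72
1 = 109·485 − 128·413
1 = −128·3323 + 877·485
1 = 877·3808 − 1005·3323
So 3323·(-1005) ≡ 1 (mod 3808), hence d ≡ -1005 ≡ 2803 (mod 3808).

2803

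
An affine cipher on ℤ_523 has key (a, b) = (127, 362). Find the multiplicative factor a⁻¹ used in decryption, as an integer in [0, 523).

Apply the Euclidean algorithm to 523 and 127:
523 = 4·127 + 15
127 = 8·15 + 7
15 = 2·7 + 1
7 = 7·1 + 0
Since gcd(127, 523) = 1, back-substitute to write 1 as a combination:
1 = 15 − 2·7
1 = −2·127 + 17·15
1 = 17·523 − 70·127
Thus 127·(-70) ≡ 1 (mod 523); reducing, -70 mod 523 = 453.

453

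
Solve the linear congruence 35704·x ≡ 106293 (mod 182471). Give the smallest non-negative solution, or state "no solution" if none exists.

First find gcd(35704, 182471):
182471 = 5×35704 + 3951
35704 = 9×3951 + 145
3951 = 27×145 + 36
145 = 4×36 + 1
36 = 36×1 + 0
gcd = 1, so a unique solution mod 182471 exists.
Back-substitute for the Bézout coefficients:
1 = 145 − 4·36
1 = −4·3951 + 109·145
1 = 109·35704 − 985·3951
1 = −985·182471 + 5034·35704
So 35704·(5034) ≡ 1 (mod 182471), giving 35704⁻¹ ≡ 5034.
x ≡ 35704⁻¹·106293 ≡ 5034·106293 ≡ 73990 (mod 182471).

73990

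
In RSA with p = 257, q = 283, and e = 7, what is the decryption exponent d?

φ(n) = (p−1)(q−1) = 256·282 = 72192.
Need d with 7·d ≡ 1 (mod 72192). Apply the extended Euclidean algorithm:
72192 = 10313*7 + 1
7 = 7*1 + 0
Back-substitute:
1 = 72192 − 10313·7
So 7·(-10313) ≡ 1 (mod 72192), hence d ≡ -10313 ≡ 61879 (mod 72192).

61879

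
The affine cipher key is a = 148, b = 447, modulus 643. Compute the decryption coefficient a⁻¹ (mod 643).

Extended Euclidean algorithm:
643 = 4*148 + 51
148 = 2*51 + 46
51 = 1*46 + 5
46 = 9*5 + 1
5 = 5*1 + 0
The gcd is 1. Working backward:
1 = 46 − 9·5
1 = −9·51 + 10·46
1 = 10·148 − 29·51
1 = −29·643 + 126·148
So 148·126 ≡ 1 (mod 643).

126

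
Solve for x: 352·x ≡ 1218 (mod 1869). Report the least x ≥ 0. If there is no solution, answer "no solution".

First find gcd(352, 1869):
1869 = 5×352 + 109
352 = 3×109 + 25
109 = 4×25 + 9
25 = 2×9 + 7
9 = 1×7 + 2
7 = 3×2 + 1
2 = 2×1 + 0
gcd = 1, so a unique solution mod 1869 exists.
Back-substitute for the Bézout coefficients:
1 = 7 − 3·2
1 = −3·9 + 4·7
1 = 4·25 − 11·9
1 = −11·109 + 48·25
1 = 48·352 − 155·109
1 = −155·1869 + 823·352
So 352·(823) ≡ 1 (mod 1869), giving 352⁻¹ ≡ 823.
x ≡ 352⁻¹·1218 ≡ 823·1218 ≡ 630 (mod 1869).

630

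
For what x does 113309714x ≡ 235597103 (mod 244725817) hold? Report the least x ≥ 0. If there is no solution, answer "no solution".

29863735

First find gcd(113309714, 244725817):
244725817 = 2*113309714 + 18106389
113309714 = 6*18106389 + 4671380
18106389 = 3*4671380 + 4092249
4671380 = 1*4092249 + 579131
4092249 = 7*579131 + 38332
579131 = 15*38332 + 4151
38332 = 9*4151 + 973
4151 = 4*973 + 259
973 = 3*259 + 196
259 = 1*196 + 63
196 = 3*63 + 7
63 = 9*7 + 0
gcd = 7 and 7 | 235597103, so solutions exist. Divide through by 7: 16187102x ≡ 33656729 (mod 34960831).
Now find 16187102⁻¹ mod 34960831:
34960831 = 2*16187102 + 2586627
16187102 = 6*2586627 + 667340
2586627 = 3*667340 + 584607
667340 = 1*584607 + 82733
584607 = 7*82733 + 5476
82733 = 15*5476 + 593
5476 = 9*593 + 139
593 = 4*139 + 37
139 = 3*37 + 28
37 = 1*28 + 9
28 = 3*9 + 1
9 = 9*1 + 0
Back-substitute:
1 = 28 − 3·9
1 = −3·37 + 4·28
1 = 4·139 − 15·37
1 = −15·593 + 64·139
1 = 64·5476 − 591·593
1 = −591·82733 + 8929·5476
1 = 8929·584607 − 63094·82733
1 = −63094·667340 + 72023·584607
1 = 72023·2586627 − 279163·667340
1 = −279163·16187102 + 1747001·2586627
1 = 1747001·34960831 − 3773165·16187102
So 16187102·(-3773165) ≡ 1 (mod 34960831), i.e. 16187102⁻¹ ≡ 31187666.
Then x ≡ 31187666·33656729 ≡ 29863735 (mod 34960831); the smallest non-negative solution is x = 29863735.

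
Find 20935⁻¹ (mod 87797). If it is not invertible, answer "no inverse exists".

27960

Extended Euclidean algorithm:
87797 = 4*20935 + 4057
20935 = 5*4057 + 650
4057 = 6*650 + 157
650 = 4*157 + 22
157 = 7*22 + 3
22 = 7*3 + 1
3 = 3*1 + 0
The gcd is 1. Working backward:
1 = 22 − 7·3
1 = −7·157 + 50·22
1 = 50·650 − 207·157
1 = −207·4057 + 1292·650
1 = 1292·20935 − 6667·4057
1 = −6667·87797 + 27960·20935
So 20935·27960 ≡ 1 (mod 87797).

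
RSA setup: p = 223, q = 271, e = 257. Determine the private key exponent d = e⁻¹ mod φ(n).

φ(n) = (p−1)(q−1) = 222·270 = 59940.
Need d with 257·d ≡ 1 (mod 59940). Apply the extended Euclidean algorithm:
59940 = 233·257 + 59
257 = 4·59 + 21
59 = 2·21 + 17
21 = 1·17 + 4
17 = 4·4 + 1
4 = 4·1 + 0
Back-substitute:
1 = 17 − 4·4
1 = −4·21 + 5·17
1 = 5·59 − 14·21
1 = −14·257 + 61·59
1 = 61·59940 − 14227·257
So 257·(-14227) ≡ 1 (mod 59940), hence d ≡ -14227 ≡ 45713 (mod 59940).

45713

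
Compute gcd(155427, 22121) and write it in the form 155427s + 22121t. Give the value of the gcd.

Apply Euclid's algorithm to 155427 and 22121:
155427 = 7×22121 + 580
22121 = 38×580 + 81
580 = 7×81 + 13
81 = 6×13 + 3
13 = 4×3 + 1
3 = 3×1 + 0
gcd(155427, 22121) = 1.
Express as a combination:
1 = 13 − 4·3
1 = −4·81 + 25·13
1 = 25·580 − 179·81
1 = −179·22121 + 6827·580
1 = 6827·155427 − 47968·22121
So 1 = (6827)·155427 + (-47968)·22121.

1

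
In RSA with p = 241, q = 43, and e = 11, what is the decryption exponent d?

φ(n) = (p−1)(q−1) = 240·42 = 10080.
Need d with 11·d ≡ 1 (mod 10080). Apply the extended Euclidean algorithm:
10080 = 916*11 + 4
11 = 2*4 + 3
4 = 1*3 + 1
3 = 3*1 + 0
Back-substitute:
1 = 4 − 3
1 = −11 + 3·4
1 = 3·10080 − 2749·11
So 11·(-2749) ≡ 1 (mod 10080), hence d ≡ -2749 ≡ 7331 (mod 10080).

7331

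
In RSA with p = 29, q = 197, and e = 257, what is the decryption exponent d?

1025

φ(n) = (p−1)(q−1) = 28·196 = 5488.
Need d with 257·d ≡ 1 (mod 5488). Apply the extended Euclidean algorithm:
5488 = 21*257 + 91
257 = 2*91 + 75
91 = 1*75 + 16
75 = 4*16 + 11
16 = 1*11 + 5
11 = 2*5 + 1
5 = 5*1 + 0
Back-substitute:
1 = 11 − 2·5
1 = −2·16 + 3·11
1 = 3·75 − 14·16
1 = −14·91 + 17·75
1 = 17·257 − 48·91
1 = −48·5488 + 1025·257
So 257·1025 ≡ 1 (mod 5488), hence d = 1025.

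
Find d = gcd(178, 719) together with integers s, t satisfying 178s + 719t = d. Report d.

Apply Euclid's algorithm to 719 and 178:
719 = 4×178 + 7
178 = 25×7 + 3
7 = 2×3 + 1
3 = 3×1 + 0
gcd(178, 719) = 1.
Express as a combination:
1 = 7 − 2·3
1 = −2·178 + 51·7
1 = 51·719 − 206·178
So 1 = (51)·719 + (-206)·178.

1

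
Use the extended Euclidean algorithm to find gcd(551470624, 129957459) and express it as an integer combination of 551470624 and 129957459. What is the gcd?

1

Euclidean algorithm:
551470624 = 4×129957459 + 31640788
129957459 = 4×31640788 + 3394307
31640788 = 9×3394307 + 1092025
3394307 = 3×1092025 + 118232
1092025 = 9×118232 + 27937
118232 = 4×27937 + 6484
27937 = 4×6484 + 2001
6484 = 3×2001 + 481
2001 = 4×481 + 77
481 = 6×77 + 19
77 = 4×19 + 1
19 = 19×1 + 0
gcd(551470624, 129957459) = 1.
Back-substituting:
1 = 77 − 4·19
1 = −4·481 + 25·77
1 = 25·2001 − 104·481
1 = −104·6484 + 337·2001
1 = 337·27937 − 1452·6484
1 = −1452·118232 + 6145·27937
1 = 6145·1092025 − 56757·118232
1 = −56757·3394307 + 176416·1092025
1 = 176416·31640788 − 1644501·3394307
1 = −1644501·129957459 + 6754420·31640788
1 = 6754420·551470624 − 28662181·129957459
So 1 = (6754420)·551470624 + (-28662181)·129957459.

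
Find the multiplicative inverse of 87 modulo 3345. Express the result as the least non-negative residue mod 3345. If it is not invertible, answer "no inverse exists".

Compute gcd(87, 3345):
3345 = 38×87 + 39
87 = 2×39 + 9
39 = 4×9 + 3
9 = 3×3 + 0
The gcd is 3, not 1, hence no inverse exists.

no inverse exists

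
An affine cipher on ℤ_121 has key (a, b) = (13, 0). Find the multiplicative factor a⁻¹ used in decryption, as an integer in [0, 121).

28

gcd(121, 13) by repeated division:
121 = 9·13 + 4
13 = 3·4 + 1
4 = 4·1 + 0
The gcd is 1. Working backward:
1 = 13 − 3·4
1 = −3·121 + 28·13
So 13·28 ≡ 1 (mod 121).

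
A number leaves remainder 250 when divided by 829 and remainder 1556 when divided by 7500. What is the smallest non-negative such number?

5649056

Write x = 250 + 829·k. Then 829·k ≡ 1556 − 250 ≡ 1306 (mod 7500).
Need 829⁻¹ mod 7500. Extended Euclid on (7500, 829):
7500 = 9×829 + 39
829 = 21×39 + 10
39 = 3×10 + 9
10 = 1×9 + 1
9 = 9×1 + 0
Back-substitute:
1 = 10 − 9
1 = −39 + 4·10
1 = 4·829 − 85·39
1 = −85·7500 + 769·829
829⁻¹ ≡ 769 (mod 7500), so k ≡ 769·1306 ≡ 6814 (mod 7500).
x = 250 + 829·6814 = 5649056.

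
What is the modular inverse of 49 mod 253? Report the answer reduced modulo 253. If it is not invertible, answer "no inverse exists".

Extended Euclidean algorithm:
253 = 5×49 + 8
49 = 6×8 + 1
8 = 8×1 + 0
gcd = 1, so the inverse exists. Back-substitute:
1 = 49 − 6·8
1 = −6·253 + 31·49
So 49·31 ≡ 1 (mod 253).

31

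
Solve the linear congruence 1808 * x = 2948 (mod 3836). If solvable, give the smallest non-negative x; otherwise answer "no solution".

165

First find gcd(1808, 3836):
3836 = 2×1808 + 220
1808 = 8×220 + 48
220 = 4×48 + 28
48 = 1×28 + 20
28 = 1×20 + 8
20 = 2×8 + 4
8 = 2×4 + 0
gcd = 4 and 4 | 2948, so solutions exist. Divide through by 4: 452x ≡ 737 (mod 959).
Now find 452⁻¹ mod 959:
959 = 2·452 + 55
452 = 8·55 + 12
55 = 4·12 + 7
12 = 1·7 + 5
7 = 1·5 + 2
5 = 2·2 + 1
2 = 2·1 + 0
Back-substitute:
1 = 5 − 2·2
1 = −2·7 + 3·5
1 = 3·12 − 5·7
1 = −5·55 + 23·12
1 = 23·452 − 189·55
1 = −189·959 + 401·452
So 452⁻¹ ≡ 401 (mod 959).
Then x ≡ 401·737 ≡ 165 (mod 959); the smallest non-negative solution is x = 165.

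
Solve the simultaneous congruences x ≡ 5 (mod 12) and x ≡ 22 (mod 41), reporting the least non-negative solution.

Write x = 5 + 12·k. Then 12·k ≡ 22 − 5 ≡ 17 (mod 41).
Need 12⁻¹ mod 41. Extended Euclid on (41, 12):
41 = 3×12 + 5
12 = 2×5 + 2
5 = 2×2 + 1
2 = 2×1 + 0
Back-substitute:
1 = 5 − 2·2
1 = −2·12 + 5·5
1 = 5·41 − 17·12
12⁻¹ ≡ 24 (mod 41), so k ≡ 24·17 ≡ 39 (mod 41).
x = 5 + 12·39 = 473.

473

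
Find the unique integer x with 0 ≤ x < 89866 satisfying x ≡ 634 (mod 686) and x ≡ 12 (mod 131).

Write x = 634 + 686·k. Then 686·k ≡ 12 − 634 ≡ 33 (mod 131).
Need 686⁻¹ mod 131. Extended Euclid on (131, 31):
131 = 4·31 + 7
31 = 4·7 + 3
7 = 2·3 + 1
3 = 3·1 + 0
Back-substitute:
1 = 7 − 2·3
1 = −2·31 + 9·7
1 = 9·131 − 38·31
686⁻¹ ≡ 93 (mod 131), so k ≡ 93·33 ≡ 56 (mod 131).
x = 634 + 686·56 = 39050.

39050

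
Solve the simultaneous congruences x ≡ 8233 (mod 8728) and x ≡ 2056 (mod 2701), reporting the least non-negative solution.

5655249

Write x = 8233 + 8728·k. Then 8728·k ≡ 2056 − 8233 ≡ 1926 (mod 2701).
Need 8728⁻¹ mod 2701. Extended Euclid on (2701, 625):
2701 = 4*625 + 201
625 = 3*201 + 22
201 = 9*22 + 3
22 = 7*3 + 1
3 = 3*1 + 0
Back-substitute:
1 = 22 − 7·3
1 = −7·201 + 64·22
1 = 64·625 − 199·201
1 = −199·2701 + 860·625
8728⁻¹ ≡ 860 (mod 2701), so k ≡ 860·1926 ≡ 647 (mod 2701).
x = 8233 + 8728·647 = 5655249.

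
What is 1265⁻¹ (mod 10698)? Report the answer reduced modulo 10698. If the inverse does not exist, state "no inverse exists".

3239

Run Euclid on (10698, 1265):
10698 = 8*1265 + 578
1265 = 2*578 + 109
578 = 5*109 + 33
109 = 3*33 + 10
33 = 3*10 + 3
10 = 3*3 + 1
3 = 3*1 + 0
The gcd is 1. Working backward:
1 = 10 − 3·3
1 = −3·33 + 10·10
1 = 10·109 − 33·33
1 = −33·578 + 175·109
1 = 175·1265 − 383·578
1 = −383·10698 + 3239·1265
So 1265·3239 ≡ 1 (mod 10698).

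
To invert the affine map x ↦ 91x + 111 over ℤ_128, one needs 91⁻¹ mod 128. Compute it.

Extended Euclidean algorithm:
128 = 1×91 + 37
91 = 2×37 + 17
37 = 2×17 + 3
17 = 5×3 + 2
3 = 1×2 + 1
2 = 2×1 + 0
Since gcd(91, 128) = 1, back-substitute to write 1 as a combination:
1 = 3 − 2
1 = −17 + 6·3
1 = 6·37 − 13·17
1 = −13·91 + 32·37
1 = 32·128 − 45·91
Thus 91·(-45) ≡ 1 (mod 128); reducing, -45 mod 128 = 83.

83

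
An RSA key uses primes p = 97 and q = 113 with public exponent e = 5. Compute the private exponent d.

φ(n) = (p−1)(q−1) = 96·112 = 10752.
Need d with 5·d ≡ 1 (mod 10752). Apply the extended Euclidean algorithm:
10752 = 2150*5 + 2
5 = 2*2 + 1
2 = 2*1 + 0
Back-substitute:
1 = 5 − 2·2
1 = −2·10752 + 4301·5
So 5·4301 ≡ 1 (mod 10752), hence d = 4301.

4301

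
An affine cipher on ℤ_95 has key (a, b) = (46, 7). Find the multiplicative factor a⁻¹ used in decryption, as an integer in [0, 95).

gcd(95, 46) by repeated division:
95 = 2*46 + 3
46 = 15*3 + 1
3 = 3*1 + 0
Since gcd(46, 95) = 1, back-substitute to write 1 as a combination:
1 = 46 − 15·3
1 = −15·95 + 31·46
So 46·31 ≡ 1 (mod 95).

31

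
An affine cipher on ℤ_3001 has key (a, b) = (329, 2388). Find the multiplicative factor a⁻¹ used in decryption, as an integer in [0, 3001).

gcd(3001, 329) by repeated division:
3001 = 9*329 + 40
329 = 8*40 + 9
40 = 4*9 + 4
9 = 2*4 + 1
4 = 4*1 + 0
Since gcd(329, 3001) = 1, back-substitute to write 1 as a combination:
1 = 9 − 2·4
1 = −2·40 + 9·9
1 = 9·329 − 74·40
1 = −74·3001 + 675·329
So 329·675 ≡ 1 (mod 3001).

675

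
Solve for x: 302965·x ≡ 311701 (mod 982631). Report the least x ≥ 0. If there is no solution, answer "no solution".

39340

First find gcd(302965, 982631):
982631 = 3×302965 + 73736
302965 = 4×73736 + 8021
73736 = 9×8021 + 1547
8021 = 5×1547 + 286
1547 = 5×286 + 117
286 = 2×117 + 52
117 = 2×52 + 13
52 = 4×13 + 0
gcd = 13 and 13 | 311701, so solutions exist. Divide through by 13: 23305x ≡ 23977 (mod 75587).
Now find 23305⁻¹ mod 75587:
75587 = 3×23305 + 5672
23305 = 4×5672 + 617
5672 = 9×617 + 119
617 = 5×119 + 22
119 = 5×22 + 9
22 = 2×9 + 4
9 = 2×4 + 1
4 = 4×1 + 0
Back-substitute:
1 = 9 − 2·4
1 = −2·22 + 5·9
1 = 5·119 − 27·22
1 = −27·617 + 140·119
1 = 140·5672 − 1287·617
1 = −1287·23305 + 5288·5672
1 = 5288·75587 − 17151·23305
So 23305·(-17151) ≡ 1 (mod 75587), i.e. 23305⁻¹ ≡ 58436.
Then x ≡ 58436·23977 ≡ 39340 (mod 75587); the smallest non-negative solution is x = 39340.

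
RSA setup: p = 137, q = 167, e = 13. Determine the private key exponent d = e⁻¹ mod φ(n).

φ(n) = (p−1)(q−1) = 136·166 = 22576.
Need d with 13·d ≡ 1 (mod 22576). Apply the extended Euclidean algorithm:
22576 = 1736×13 + 8
13 = 1×8 + 5
8 = 1×5 + 3
5 = 1×3 + 2
3 = 1×2 + 1
2 = 2×1 + 0
Back-substitute:
1 = 3 − 2
1 = −5 + 2·3
1 = 2·8 − 3·5
1 = −3·13 + 5·8
1 = 5·22576 − 8683·13
So 13·(-8683) ≡ 1 (mod 22576), hence d ≡ -8683 ≡ 13893 (mod 22576).

13893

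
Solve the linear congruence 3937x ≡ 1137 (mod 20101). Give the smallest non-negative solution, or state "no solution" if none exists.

First find gcd(3937, 20101):
20101 = 5·3937 + 416
3937 = 9·416 + 193
416 = 2·193 + 30
193 = 6·30 + 13
30 = 2·13 + 4
13 = 3·4 + 1
4 = 4·1 + 0
gcd = 1, so a unique solution mod 20101 exists.
Back-substitute for the Bézout coefficients:
1 = 13 − 3·4
1 = −3·30 + 7·13
1 = 7·193 − 45·30
1 = −45·416 + 97·193
1 = 97·3937 − 918·416
1 = −918·20101 + 4687·3937
So 3937·(4687) ≡ 1 (mod 20101), giving 3937⁻¹ ≡ 4687.
x ≡ 3937⁻¹·1137 ≡ 4687·1137 ≡ 2354 (mod 20101).

2354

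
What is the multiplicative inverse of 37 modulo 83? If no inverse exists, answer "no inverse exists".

Apply the Euclidean algorithm to 83 and 37:
83 = 2×37 + 9
37 = 4×9 + 1
9 = 9×1 + 0
The gcd is 1. Working backward:
1 = 37 − 4·9
1 = −4·83 + 9·37
So 37·9 ≡ 1 (mod 83).

9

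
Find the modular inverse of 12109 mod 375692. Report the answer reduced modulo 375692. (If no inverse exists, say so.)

118829

Run Euclid on (375692, 12109):
375692 = 31×12109 + 313
12109 = 38×313 + 215
313 = 1×215 + 98
215 = 2×98 + 19
98 = 5×19 + 3
19 = 6×3 + 1
3 = 3×1 + 0
The gcd is 1. Working backward:
1 = 19 − 6·3
1 = −6·98 + 31·19
1 = 31·215 − 68·98
1 = −68·313 + 99·215
1 = 99·12109 − 3830·313
1 = −3830·375692 + 118829·12109
So 12109·118829 ≡ 1 (mod 375692).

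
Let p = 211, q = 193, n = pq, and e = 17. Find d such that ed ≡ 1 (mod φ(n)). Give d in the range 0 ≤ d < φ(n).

φ(n) = (p−1)(q−1) = 210·192 = 40320.
Need d with 17·d ≡ 1 (mod 40320). Apply the extended Euclidean algorithm:
40320 = 2371×17 + 13
17 = 1×13 + 4
13 = 3×4 + 1
4 = 4×1 + 0
Back-substitute:
1 = 13 − 3·4
1 = −3·17 + 4·13
1 = 4·40320 − 9487·17
So 17·(-9487) ≡ 1 (mod 40320), hence d ≡ -9487 ≡ 30833 (mod 40320).

30833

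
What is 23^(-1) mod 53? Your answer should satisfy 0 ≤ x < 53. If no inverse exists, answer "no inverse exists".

Apply the Euclidean algorithm to 53 and 23:
53 = 2·23 + 7
23 = 3·7 + 2
7 = 3·2 + 1
2 = 2·1 + 0
Since gcd(23, 53) = 1, back-substitute to write 1 as a combination:
1 = 7 − 3·2
1 = −3·23 + 10·7
1 = 10·53 − 23·23
Hence 23⁻¹ ≡ -23 ≡ 30 (mod 53).

30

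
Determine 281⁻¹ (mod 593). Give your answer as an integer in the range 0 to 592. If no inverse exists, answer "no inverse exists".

306

Apply the Euclidean algorithm to 593 and 281:
593 = 2·281 + 31
281 = 9·31 + 2
31 = 15·2 + 1
2 = 2·1 + 0
The gcd is 1. Working backward:
1 = 31 − 15·2
1 = −15·281 + 136·31
1 = 136·593 − 287·281
Thus 281·(-287) ≡ 1 (mod 593); reducing, -287 mod 593 = 306.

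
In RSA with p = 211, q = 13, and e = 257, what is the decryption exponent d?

φ(n) = (p−1)(q−1) = 210·12 = 2520.
Need d with 257·d ≡ 1 (mod 2520). Apply the extended Euclidean algorithm:
2520 = 9·257 + 207
257 = 1·207 + 50
207 = 4·50 + 7
50 = 7·7 + 1
7 = 7·1 + 0
Back-substitute:
1 = 50 − 7·7
1 = −7·207 + 29·50
1 = 29·257 − 36·207
1 = −36·2520 + 353·257
So 257·353 ≡ 1 (mod 2520), hence d = 353.

353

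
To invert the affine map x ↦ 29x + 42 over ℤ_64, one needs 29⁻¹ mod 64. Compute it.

Apply the Euclidean algorithm to 64 and 29:
64 = 2*29 + 6
29 = 4*6 + 5
6 = 1*5 + 1
5 = 5*1 + 0
The gcd is 1. Working backward:
1 = 6 − 5
1 = −29 + 5·6
1 = 5·64 − 11·29
Thus 29·(-11) ≡ 1 (mod 64); reducing, -11 mod 64 = 53.

53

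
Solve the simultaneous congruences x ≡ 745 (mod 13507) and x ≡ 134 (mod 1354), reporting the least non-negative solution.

Write x = 745 + 13507·k. Then 13507·k ≡ 134 − 745 ≡ 743 (mod 1354).
Need 13507⁻¹ mod 1354. Extended Euclid on (1354, 1321):
1354 = 1×1321 + 33
1321 = 40×33 + 1
33 = 33×1 + 0
Back-substitute:
1 = 1321 − 40·33
1 = −40·1354 + 41·1321
13507⁻¹ ≡ 41 (mod 1354), so k ≡ 41·743 ≡ 675 (mod 1354).
x = 745 + 13507·675 = 9117970.

9117970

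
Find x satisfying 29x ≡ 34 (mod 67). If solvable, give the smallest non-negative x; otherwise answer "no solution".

First find gcd(29, 67):
67 = 2·29 + 9
29 = 3·9 + 2
9 = 4·2 + 1
2 = 2·1 + 0
gcd = 1, so a unique solution mod 67 exists.
Back-substitute for the Bézout coefficients:
1 = 9 − 4·2
1 = −4·29 + 13·9
1 = 13·67 − 30·29
So 29·(-30) ≡ 1 (mod 67), giving 29⁻¹ ≡ 37.
x ≡ 29⁻¹·34 ≡ 37·34 ≡ 52 (mod 67).

52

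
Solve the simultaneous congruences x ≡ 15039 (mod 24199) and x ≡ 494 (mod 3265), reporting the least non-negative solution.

Write x = 15039 + 24199·k. Then 24199·k ≡ 494 − 15039 ≡ 1780 (mod 3265).
Need 24199⁻¹ mod 3265. Extended Euclid on (3265, 1344):
3265 = 2·1344 + 577
1344 = 2·577 + 190
577 = 3·190 + 7
190 = 27·7 + 1
7 = 7·1 + 0
Back-substitute:
1 = 190 − 27·7
1 = −27·577 + 82·190
1 = 82·1344 − 191·577
1 = −191·3265 + 464·1344
24199⁻¹ ≡ 464 (mod 3265), so k ≡ 464·1780 ≡ 3140 (mod 3265).
x = 15039 + 24199·3140 = 75999899.

75999899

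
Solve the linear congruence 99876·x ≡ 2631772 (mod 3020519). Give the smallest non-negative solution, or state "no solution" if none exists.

2231695

First find gcd(99876, 3020519):
3020519 = 30*99876 + 24239
99876 = 4*24239 + 2920
24239 = 8*2920 + 879
2920 = 3*879 + 283
879 = 3*283 + 30
283 = 9*30 + 13
30 = 2*13 + 4
13 = 3*4 + 1
4 = 4*1 + 0
gcd = 1, so a unique solution mod 3020519 exists.
Back-substitute for the Bézout coefficients:
1 = 13 − 3·4
1 = −3·30 + 7·13
1 = 7·283 − 66·30
1 = −66·879 + 205·283
1 = 205·2920 − 681·879
1 = −681·24239 + 5653·2920
1 = 5653·99876 − 23293·24239
1 = −23293·3020519 + 704443·99876
So 99876·(704443) ≡ 1 (mod 3020519), giving 99876⁻¹ ≡ 704443.
x ≡ 99876⁻¹·2631772 ≡ 704443·2631772 ≡ 2231695 (mod 3020519).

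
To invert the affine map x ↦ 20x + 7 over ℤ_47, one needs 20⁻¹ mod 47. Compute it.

40

Run Euclid on (47, 20):
47 = 2×20 + 7
20 = 2×7 + 6
7 = 1×6 + 1
6 = 6×1 + 0
The gcd is 1. Working backward:
1 = 7 − 6
1 = −20 + 3·7
1 = 3·47 − 7·20
So 20·(-7) ≡ 1 (mod 47), and -7 ≡ 40 (mod 47).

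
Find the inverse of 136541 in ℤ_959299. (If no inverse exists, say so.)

Apply the Euclidean algorithm to 959299 and 136541:
959299 = 7*136541 + 3512
136541 = 38*3512 + 3085
3512 = 1*3085 + 427
3085 = 7*427 + 96
427 = 4*96 + 43
96 = 2*43 + 10
43 = 4*10 + 3
10 = 3*3 + 1
3 = 3*1 + 0
gcd = 1, so the inverse exists. Back-substitute:
1 = 10 − 3·3
1 = −3·43 + 13·10
1 = 13·96 − 29·43
1 = −29·427 + 129·96
1 = 129·3085 − 932·427
1 = −932·3512 + 1061·3085
1 = 1061·136541 − 41250·3512
1 = −41250·959299 + 289811·136541
So 136541·289811 ≡ 1 (mod 959299).

289811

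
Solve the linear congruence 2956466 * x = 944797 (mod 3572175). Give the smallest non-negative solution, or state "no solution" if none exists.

First find gcd(2956466, 3572175):
3572175 = 1·2956466 + 615709
2956466 = 4·615709 + 493630
615709 = 1·493630 + 122079
493630 = 4·122079 + 5314
122079 = 22·5314 + 5171
5314 = 1·5171 + 143
5171 = 36·143 + 23
143 = 6·23 + 5
23 = 4·5 + 3
5 = 1·3 + 2
3 = 1·2 + 1
2 = 2·1 + 0
gcd = 1, so a unique solution mod 3572175 exists.
Back-substitute for the Bézout coefficients:
1 = 3 − 2
1 = −5 + 2·3
1 = 2·23 − 9·5
1 = −9·143 + 56·23
1 = 56·5171 − 2025·143
1 = −2025·5314 + 2081·5171
1 = 2081·122079 − 47807·5314
1 = −47807·493630 + 193309·122079
1 = 193309·615709 − 241116·493630
1 = −241116·2956466 + 1157773·615709
1 = 1157773·3572175 − 1398889·2956466
So 2956466·(-1398889) ≡ 1 (mod 3572175), giving 2956466⁻¹ ≡ 2173286.
x ≡ 2956466⁻¹·944797 ≡ 2173286·944797 ≡ 2897717 (mod 3572175).

2897717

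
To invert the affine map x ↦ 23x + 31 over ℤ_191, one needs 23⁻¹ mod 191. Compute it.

108

Extended Euclidean algorithm:
191 = 8×23 + 7
23 = 3×7 + 2
7 = 3×2 + 1
2 = 2×1 + 0
The gcd is 1. Working backward:
1 = 7 − 3·2
1 = −3·23 + 10·7
1 = 10·191 − 83·23
Hence 23⁻¹ ≡ -83 ≡ 108 (mod 191).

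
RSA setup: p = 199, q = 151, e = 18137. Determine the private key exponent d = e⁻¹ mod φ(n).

22973

φ(n) = (p−1)(q−1) = 198·150 = 29700.
Need d with 18137·d ≡ 1 (mod 29700). Apply the extended Euclidean algorithm:
29700 = 1×18137 + 11563
18137 = 1×11563 + 6574
11563 = 1×6574 + 4989
6574 = 1×4989 + 1585
4989 = 3×1585 + 234
1585 = 6×234 + 181
234 = 1×181 + 53
181 = 3×53 + 22
53 = 2×22 + 9
22 = 2×9 + 4
9 = 2×4 + 1
4 = 4×1 + 0
Back-substitute:
1 = 9 − 2·4
1 = −2·22 + 5·9
1 = 5·53 − 12·22
1 = −12·181 + 41·53
1 = 41·234 − 53·181
1 = −53·1585 + 359·234
1 = 359·4989 − 1130·1585
1 = −1130·6574 + 1489·4989
1 = 1489·11563 − 2619·6574
1 = −2619·18137 + 4108·11563
1 = 4108·29700 − 6727·18137
So 18137·(-6727) ≡ 1 (mod 29700), hence d ≡ -6727 ≡ 22973 (mod 29700).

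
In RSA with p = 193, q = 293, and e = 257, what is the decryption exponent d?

φ(n) = (p−1)(q−1) = 192·292 = 56064.
Need d with 257·d ≡ 1 (mod 56064). Apply the extended Euclidean algorithm:
56064 = 218×257 + 38
257 = 6×38 + 29
38 = 1×29 + 9
29 = 3×9 + 2
9 = 4×2 + 1
2 = 2×1 + 0
Back-substitute:
1 = 9 − 4·2
1 = −4·29 + 13·9
1 = 13·38 − 17·29
1 = −17·257 + 115·38
1 = 115·56064 − 25087·257
So 257·(-25087) ≡ 1 (mod 56064), hence d ≡ -25087 ≡ 30977 (mod 56064).

30977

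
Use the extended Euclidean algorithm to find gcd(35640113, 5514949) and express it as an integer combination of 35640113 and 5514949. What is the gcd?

Apply Euclid's algorithm to 35640113 and 5514949:
35640113 = 6*5514949 + 2550419
5514949 = 2*2550419 + 414111
2550419 = 6*414111 + 65753
414111 = 6*65753 + 19593
65753 = 3*19593 + 6974
19593 = 2*6974 + 5645
6974 = 1*5645 + 1329
5645 = 4*1329 + 329
1329 = 4*329 + 13
329 = 25*13 + 4
13 = 3*4 + 1
4 = 4*1 + 0
gcd(35640113, 5514949) = 1.
Express as a combination:
1 = 13 − 3·4
1 = −3·329 + 76·13
1 = 76·1329 − 307·329
1 = −307·5645 + 1304·1329
1 = 1304·6974 − 1611·5645
1 = −1611·19593 + 4526·6974
1 = 4526·65753 − 15189·19593
1 = −15189·414111 + 95660·65753
1 = 95660·2550419 − 589149·414111
1 = −589149·5514949 + 1273958·2550419
1 = 1273958·35640113 − 8232897·5514949
So 1 = (1273958)·35640113 + (-8232897)·5514949.

1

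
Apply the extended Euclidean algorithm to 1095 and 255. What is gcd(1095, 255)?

Euclidean algorithm:
1095 = 4×255 + 75
255 = 3×75 + 30
75 = 2×30 + 15
30 = 2×15 + 0
gcd(1095, 255) = 15.
Express as a combination:
15 = 75 − 2·30
15 = −2·255 + 7·75
15 = 7·1095 − 30·255
So 15 = (7)·1095 + (-30)·255.

15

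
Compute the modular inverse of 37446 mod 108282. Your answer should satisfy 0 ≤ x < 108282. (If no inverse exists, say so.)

no inverse exists

Compute gcd(37446, 108282):
108282 = 2*37446 + 33390
37446 = 1*33390 + 4056
33390 = 8*4056 + 942
4056 = 4*942 + 288
942 = 3*288 + 78
288 = 3*78 + 54
78 = 1*54 + 24
54 = 2*24 + 6
24 = 4*6 + 0
The gcd is 6, not 1, hence no inverse exists.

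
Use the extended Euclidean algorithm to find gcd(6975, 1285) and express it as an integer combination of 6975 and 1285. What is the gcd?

5

Repeated division:
6975 = 5×1285 + 550
1285 = 2×550 + 185
550 = 2×185 + 180
185 = 1×180 + 5
180 = 36×5 + 0
gcd(6975, 1285) = 5.
Express as a combination:
5 = 185 − 180
5 = −550 + 3·185
5 = 3·1285 − 7·550
5 = −7·6975 + 38·1285
So 5 = (-7)·6975 + (38)·1285.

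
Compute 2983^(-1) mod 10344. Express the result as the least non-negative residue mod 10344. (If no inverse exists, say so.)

gcd(10344, 2983) by repeated division:
10344 = 3·2983 + 1395
2983 = 2·1395 + 193
1395 = 7·193 + 44
193 = 4·44 + 17
44 = 2·17 + 10
17 = 1·10 + 7
10 = 1·7 + 3
7 = 2·3 + 1
3 = 3·1 + 0
Since gcd(2983, 10344) = 1, back-substitute to write 1 as a combination:
1 = 7 − 2·3
1 = −2·10 + 3·7
1 = 3·17 − 5·10
1 = −5·44 + 13·17
1 = 13·193 − 57·44
1 = −57·1395 + 412·193
1 = 412·2983 − 881·1395
1 = −881·10344 + 3055·2983
So 2983·3055 ≡ 1 (mod 10344).

3055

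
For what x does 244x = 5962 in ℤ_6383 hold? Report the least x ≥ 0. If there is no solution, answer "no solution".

5518

First find gcd(244, 6383):
6383 = 26×244 + 39
244 = 6×39 + 10
39 = 3×10 + 9
10 = 1×9 + 1
9 = 9×1 + 0
gcd = 1, so a unique solution mod 6383 exists.
Back-substitute for the Bézout coefficients:
1 = 10 − 9
1 = −39 + 4·10
1 = 4·244 − 25·39
1 = −25·6383 + 654·244
So 244·(654) ≡ 1 (mod 6383), giving 244⁻¹ ≡ 654.
x ≡ 244⁻¹·5962 ≡ 654·5962 ≡ 5518 (mod 6383).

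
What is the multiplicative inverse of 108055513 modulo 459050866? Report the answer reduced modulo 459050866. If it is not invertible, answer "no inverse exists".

444450675

Run Euclid on (459050866, 108055513):
459050866 = 4*108055513 + 26828814
108055513 = 4*26828814 + 740257
26828814 = 36*740257 + 179562
740257 = 4*179562 + 22009
179562 = 8*22009 + 3490
22009 = 6*3490 + 1069
3490 = 3*1069 + 283
1069 = 3*283 + 220
283 = 1*220 + 63
220 = 3*63 + 31
63 = 2*31 + 1
31 = 31*1 + 0
gcd = 1, so the inverse exists. Back-substitute:
1 = 63 − 2·31
1 = −2·220 + 7·63
1 = 7·283 − 9·220
1 = −9·1069 + 34·283
1 = 34·3490 − 111·1069
1 = −111·22009 + 700·3490
1 = 700·179562 − 5711·22009
1 = −5711·740257 + 23544·179562
1 = 23544·26828814 − 853295·740257
1 = −853295·108055513 + 3436724·26828814
1 = 3436724·459050866 − 14600191·108055513
So 108055513·(-14600191) ≡ 1 (mod 459050866), and -14600191 ≡ 444450675 (mod 459050866).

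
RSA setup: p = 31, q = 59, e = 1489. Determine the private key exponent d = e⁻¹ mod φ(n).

409

φ(n) = (p−1)(q−1) = 30·58 = 1740.
Need d with 1489·d ≡ 1 (mod 1740). Apply the extended Euclidean algorithm:
1740 = 1×1489 + 251
1489 = 5×251 + 234
251 = 1×234 + 17
234 = 13×17 + 13
17 = 1×13 + 4
13 = 3×4 + 1
4 = 4×1 + 0
Back-substitute:
1 = 13 − 3·4
1 = −3·17 + 4·13
1 = 4·234 − 55·17
1 = −55·251 + 59·234
1 = 59·1489 − 350·251
1 = −350·1740 + 409·1489
So 1489·409 ≡ 1 (mod 1740), hence d = 409.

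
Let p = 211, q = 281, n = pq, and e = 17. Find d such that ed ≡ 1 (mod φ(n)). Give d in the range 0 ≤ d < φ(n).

20753

φ(n) = (p−1)(q−1) = 210·280 = 58800.
Need d with 17·d ≡ 1 (mod 58800). Apply the extended Euclidean algorithm:
58800 = 3458×17 + 14
17 = 1×14 + 3
14 = 4×3 + 2
3 = 1×2 + 1
2 = 2×1 + 0
Back-substitute:
1 = 3 − 2
1 = −14 + 5·3
1 = 5·17 − 6·14
1 = −6·58800 + 20753·17
So 17·20753 ≡ 1 (mod 58800), hence d = 20753.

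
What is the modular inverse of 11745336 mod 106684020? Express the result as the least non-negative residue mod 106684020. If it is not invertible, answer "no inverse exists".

no inverse exists

Compute gcd(11745336, 106684020):
106684020 = 9·11745336 + 975996
11745336 = 12·975996 + 33384
975996 = 29·33384 + 7860
33384 = 4·7860 + 1944
7860 = 4·1944 + 84
1944 = 23·84 + 12
84 = 7·12 + 0
Since gcd = 12 > 1, 11745336 is not a unit mod 106684020.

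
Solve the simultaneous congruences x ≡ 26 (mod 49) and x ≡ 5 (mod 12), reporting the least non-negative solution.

173

Write x = 26 + 49·k. Then 49·k ≡ 5 − 26 ≡ 3 (mod 12).
Need 49⁻¹ mod 12. Extended Euclid on (12, 1):
12 = 12·1 + 0
49⁻¹ ≡ 1 (mod 12), so k ≡ 1·3 ≡ 3 (mod 12).
x = 26 + 49·3 = 173.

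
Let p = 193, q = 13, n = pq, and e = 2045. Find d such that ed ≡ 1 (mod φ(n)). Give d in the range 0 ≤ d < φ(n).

1877

φ(n) = (p−1)(q−1) = 192·12 = 2304.
Need d with 2045·d ≡ 1 (mod 2304). Apply the extended Euclidean algorithm:
2304 = 1*2045 + 259
2045 = 7*259 + 232
259 = 1*232 + 27
232 = 8*27 + 16
27 = 1*16 + 11
16 = 1*11 + 5
11 = 2*5 + 1
5 = 5*1 + 0
Back-substitute:
1 = 11 − 2·5
1 = −2·16 + 3·11
1 = 3·27 − 5·16
1 = −5·232 + 43·27
1 = 43·259 − 48·232
1 = −48·2045 + 379·259
1 = 379·2304 − 427·2045
So 2045·(-427) ≡ 1 (mod 2304), hence d ≡ -427 ≡ 1877 (mod 2304).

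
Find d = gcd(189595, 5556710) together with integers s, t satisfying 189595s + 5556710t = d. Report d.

Repeated division:
5556710 = 29×189595 + 58455
189595 = 3×58455 + 14230
58455 = 4×14230 + 1535
14230 = 9×1535 + 415
1535 = 3×415 + 290
415 = 1×290 + 125
290 = 2×125 + 40
125 = 3×40 + 5
40 = 8×5 + 0
gcd(189595, 5556710) = 5.
Express as a combination:
5 = 125 − 3·40
5 = −3·290 + 7·125
5 = 7·415 − 10·290
5 = −10·1535 + 37·415
5 = 37·14230 − 343·1535
5 = −343·58455 + 1409·14230
5 = 1409·189595 − 4570·58455
5 = −4570·5556710 + 133939·189595
So 5 = (-4570)·5556710 + (133939)·189595.

5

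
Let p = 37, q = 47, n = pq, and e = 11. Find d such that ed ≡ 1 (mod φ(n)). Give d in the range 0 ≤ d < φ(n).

φ(n) = (p−1)(q−1) = 36·46 = 1656.
Need d with 11·d ≡ 1 (mod 1656). Apply the extended Euclidean algorithm:
1656 = 150*11 + 6
11 = 1*6 + 5
6 = 1*5 + 1
5 = 5*1 + 0
Back-substitute:
1 = 6 − 5
1 = −11 + 2·6
1 = 2·1656 − 301·11
So 11·(-301) ≡ 1 (mod 1656), hence d ≡ -301 ≡ 1355 (mod 1656).

1355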